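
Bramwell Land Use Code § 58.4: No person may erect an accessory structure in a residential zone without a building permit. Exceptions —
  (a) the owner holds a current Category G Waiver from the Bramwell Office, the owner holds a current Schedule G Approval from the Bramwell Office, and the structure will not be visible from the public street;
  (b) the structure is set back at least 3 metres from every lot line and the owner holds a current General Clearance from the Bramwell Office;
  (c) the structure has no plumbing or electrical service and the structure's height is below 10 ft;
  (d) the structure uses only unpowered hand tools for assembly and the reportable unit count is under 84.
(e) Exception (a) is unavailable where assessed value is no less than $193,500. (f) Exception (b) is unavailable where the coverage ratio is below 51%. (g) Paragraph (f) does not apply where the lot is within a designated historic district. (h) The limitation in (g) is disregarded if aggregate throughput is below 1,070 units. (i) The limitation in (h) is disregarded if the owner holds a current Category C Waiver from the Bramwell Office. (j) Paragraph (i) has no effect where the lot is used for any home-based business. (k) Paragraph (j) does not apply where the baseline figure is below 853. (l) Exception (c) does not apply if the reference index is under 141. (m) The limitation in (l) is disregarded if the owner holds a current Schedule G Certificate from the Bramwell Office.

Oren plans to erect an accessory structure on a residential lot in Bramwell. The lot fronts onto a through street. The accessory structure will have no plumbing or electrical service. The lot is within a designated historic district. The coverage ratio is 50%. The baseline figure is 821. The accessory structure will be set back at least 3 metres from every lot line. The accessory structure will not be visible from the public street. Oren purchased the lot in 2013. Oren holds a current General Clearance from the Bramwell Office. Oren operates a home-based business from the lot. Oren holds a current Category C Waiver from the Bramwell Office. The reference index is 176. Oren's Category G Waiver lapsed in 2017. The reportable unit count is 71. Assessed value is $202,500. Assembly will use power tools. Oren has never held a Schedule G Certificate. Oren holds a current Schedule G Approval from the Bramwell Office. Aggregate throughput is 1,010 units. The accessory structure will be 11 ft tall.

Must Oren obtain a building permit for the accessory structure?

Exception (a) does not apply: there is no Category G Waiver in force.
Exception (b): the setback is at least 3 m on every side; a current General Clearance is held — every condition holds. Applying paragraphs (f)–(k): (f) would limit (b) — the coverage ratio is 50%, below the 51% limit — but (g) sets (f) aside: (g) is engaged — the lot is in a historic district. (h) would limit (g) — aggregate throughput is 1,010 units, below the 1,070 units limit — but (i) sets (h) aside: (i) operates against (h): a current Category C Waiver is held. (j) is triggered (a home-based business operates on the lot), but is set aside by (k): (k) operates against (j): the baseline figure is 821, below the 853 limit. (b) remains available.
Exception (c) does not apply: the structure's height is 11 ft, not below 10 ft.
Exception (d) does not apply: assembly uses power tools.

No — exception (b) applies; Oren does not need a building permit.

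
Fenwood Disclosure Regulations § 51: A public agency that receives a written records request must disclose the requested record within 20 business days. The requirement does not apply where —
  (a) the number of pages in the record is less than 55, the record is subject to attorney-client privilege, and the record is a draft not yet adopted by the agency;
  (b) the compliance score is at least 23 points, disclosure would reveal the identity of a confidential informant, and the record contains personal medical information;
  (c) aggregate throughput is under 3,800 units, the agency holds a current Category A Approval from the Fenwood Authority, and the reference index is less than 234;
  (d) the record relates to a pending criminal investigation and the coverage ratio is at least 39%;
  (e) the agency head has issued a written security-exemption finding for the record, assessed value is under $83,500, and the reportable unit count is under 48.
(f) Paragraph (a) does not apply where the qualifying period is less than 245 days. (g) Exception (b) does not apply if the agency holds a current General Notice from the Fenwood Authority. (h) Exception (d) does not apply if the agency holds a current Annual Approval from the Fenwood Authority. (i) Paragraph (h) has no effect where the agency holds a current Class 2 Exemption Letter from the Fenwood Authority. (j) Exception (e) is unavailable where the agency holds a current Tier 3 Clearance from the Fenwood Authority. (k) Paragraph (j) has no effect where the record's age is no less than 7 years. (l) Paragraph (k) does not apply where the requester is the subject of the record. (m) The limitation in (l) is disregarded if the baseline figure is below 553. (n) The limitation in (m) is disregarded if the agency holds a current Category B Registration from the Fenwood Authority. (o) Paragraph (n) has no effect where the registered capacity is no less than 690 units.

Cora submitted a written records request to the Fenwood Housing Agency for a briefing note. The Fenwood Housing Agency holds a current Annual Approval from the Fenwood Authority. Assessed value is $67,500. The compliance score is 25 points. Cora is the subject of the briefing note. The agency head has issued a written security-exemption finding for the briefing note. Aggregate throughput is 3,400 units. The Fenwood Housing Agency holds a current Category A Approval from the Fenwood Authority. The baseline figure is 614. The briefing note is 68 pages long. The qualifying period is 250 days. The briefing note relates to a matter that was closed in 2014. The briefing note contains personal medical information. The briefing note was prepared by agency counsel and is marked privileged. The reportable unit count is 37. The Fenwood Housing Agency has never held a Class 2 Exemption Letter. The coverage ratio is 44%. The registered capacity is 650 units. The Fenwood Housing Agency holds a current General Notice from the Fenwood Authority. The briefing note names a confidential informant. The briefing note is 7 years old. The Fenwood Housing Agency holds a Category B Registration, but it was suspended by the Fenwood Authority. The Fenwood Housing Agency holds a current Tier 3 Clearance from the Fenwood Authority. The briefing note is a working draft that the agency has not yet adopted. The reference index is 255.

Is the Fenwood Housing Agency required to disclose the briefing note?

Exception (a) fails — the number of pages in the record is 68, not less than 55.
Exception (b) is satisfied on its face — the compliance score is 25 points, meeting the 23 points threshold; the briefing note names a confidential informant; the briefing note contains personal medical information. However, paragraph (g) must be considered: (g) operates — a current General Notice is held. Exception (b) does not apply.
Exception (c) fails — the reference index is 255, not less than 234.
Exception (d) fails — the briefing note relates to a closed matter.
All of (e)'s requirements are met (a written security-exemption finding has been issued; assessed value is $67,500, under the $83,500 limit; the reportable unit count is 37, under the 48 limit). Turning to paragraphs (j)–(o): (j) applies — a current Tier 3 Clearance is held. (k) would limit (j) — the record's age is 7 years, meeting the 7 years threshold — but (l) sets (k) aside: (l) applies — Cora is the subject of the briefing note. (m) does not operate here (the baseline figure is 614, not below 553), so (l) stands. (e) is therefore removed.
No exception is made out. the Fenwood Housing Agency falls within the general rule.

Yes — the Fenwood Housing Agency must disclose the briefing note.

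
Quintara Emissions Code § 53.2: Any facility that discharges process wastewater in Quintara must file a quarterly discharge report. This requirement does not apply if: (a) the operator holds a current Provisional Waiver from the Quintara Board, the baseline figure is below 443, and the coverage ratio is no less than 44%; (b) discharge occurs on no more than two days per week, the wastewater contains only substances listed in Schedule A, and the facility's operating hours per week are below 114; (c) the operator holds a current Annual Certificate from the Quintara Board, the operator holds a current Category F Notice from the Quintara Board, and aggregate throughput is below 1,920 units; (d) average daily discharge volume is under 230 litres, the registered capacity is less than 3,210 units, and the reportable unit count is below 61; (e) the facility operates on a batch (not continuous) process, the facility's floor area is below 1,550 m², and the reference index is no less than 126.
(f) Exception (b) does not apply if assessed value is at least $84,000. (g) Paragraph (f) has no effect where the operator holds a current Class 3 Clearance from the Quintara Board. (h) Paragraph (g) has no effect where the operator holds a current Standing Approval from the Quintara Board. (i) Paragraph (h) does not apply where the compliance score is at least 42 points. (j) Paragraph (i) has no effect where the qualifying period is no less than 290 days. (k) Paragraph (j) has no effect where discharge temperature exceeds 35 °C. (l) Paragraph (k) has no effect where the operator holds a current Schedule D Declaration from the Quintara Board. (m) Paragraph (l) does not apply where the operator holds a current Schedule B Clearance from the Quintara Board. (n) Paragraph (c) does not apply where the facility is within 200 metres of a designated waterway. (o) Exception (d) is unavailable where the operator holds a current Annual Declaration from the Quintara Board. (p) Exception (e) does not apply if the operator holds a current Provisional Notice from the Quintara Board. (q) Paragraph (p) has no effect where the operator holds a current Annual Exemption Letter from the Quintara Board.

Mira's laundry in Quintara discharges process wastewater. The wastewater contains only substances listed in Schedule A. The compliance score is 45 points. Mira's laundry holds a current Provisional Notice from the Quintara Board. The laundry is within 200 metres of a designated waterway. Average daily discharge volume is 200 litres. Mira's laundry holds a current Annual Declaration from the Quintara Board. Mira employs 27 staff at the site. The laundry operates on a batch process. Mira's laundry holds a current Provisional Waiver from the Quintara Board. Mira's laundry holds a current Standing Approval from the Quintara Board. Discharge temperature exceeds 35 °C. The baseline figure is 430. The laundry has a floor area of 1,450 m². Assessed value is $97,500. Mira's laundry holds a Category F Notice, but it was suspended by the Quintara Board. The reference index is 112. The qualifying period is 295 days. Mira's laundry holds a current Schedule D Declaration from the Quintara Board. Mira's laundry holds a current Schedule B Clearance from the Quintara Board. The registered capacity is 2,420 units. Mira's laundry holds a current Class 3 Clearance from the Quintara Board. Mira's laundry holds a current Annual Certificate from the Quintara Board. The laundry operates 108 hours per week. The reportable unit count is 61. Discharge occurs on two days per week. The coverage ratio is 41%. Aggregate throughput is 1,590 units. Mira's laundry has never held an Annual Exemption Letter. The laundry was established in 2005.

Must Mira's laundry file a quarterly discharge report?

No — exception (b) applies; Mira's laundry is not required to file a quarterly discharge report.

Exception (a) requires that the coverage ratio is no less than 44%; but the coverage ratio is 41%, short of 44%, so (a) is unavailable.
Exception (b)'s conditions are all satisfied: discharge occurs on no more than two days per week; the wastewater is Schedule-A-only; the facility's operating hours per week are 108, below the 114 limit. Applying paragraphs (f)–(m): (f) applies (assessed value is $97,500, meeting the $84,000 threshold), but is displaced by (g): (g) operates against (f): a current Class 3 Clearance is held. (h) applies (a current Standing Approval is held), but yields to (i): (i) operates — the compliance score is 45 points, meeting the 42 points threshold. (j) is engaged (the qualifying period is 295 days, meeting the 290 days threshold), but is itself disapplied by (k): (k) applies — discharge temperature exceeds 35 °C. (l) would limit (k) — a current Schedule D Declaration is held — but (m) sets (l) aside: (m) is triggered — a current Schedule B Clearance is held. (b) remains available.
Exception (c) does not apply: the Category F Notice is not current.
Exception (d) does not apply: the reportable unit count is 61, not below 61.
Exception (e) fails — the reference index is 112, short of 126.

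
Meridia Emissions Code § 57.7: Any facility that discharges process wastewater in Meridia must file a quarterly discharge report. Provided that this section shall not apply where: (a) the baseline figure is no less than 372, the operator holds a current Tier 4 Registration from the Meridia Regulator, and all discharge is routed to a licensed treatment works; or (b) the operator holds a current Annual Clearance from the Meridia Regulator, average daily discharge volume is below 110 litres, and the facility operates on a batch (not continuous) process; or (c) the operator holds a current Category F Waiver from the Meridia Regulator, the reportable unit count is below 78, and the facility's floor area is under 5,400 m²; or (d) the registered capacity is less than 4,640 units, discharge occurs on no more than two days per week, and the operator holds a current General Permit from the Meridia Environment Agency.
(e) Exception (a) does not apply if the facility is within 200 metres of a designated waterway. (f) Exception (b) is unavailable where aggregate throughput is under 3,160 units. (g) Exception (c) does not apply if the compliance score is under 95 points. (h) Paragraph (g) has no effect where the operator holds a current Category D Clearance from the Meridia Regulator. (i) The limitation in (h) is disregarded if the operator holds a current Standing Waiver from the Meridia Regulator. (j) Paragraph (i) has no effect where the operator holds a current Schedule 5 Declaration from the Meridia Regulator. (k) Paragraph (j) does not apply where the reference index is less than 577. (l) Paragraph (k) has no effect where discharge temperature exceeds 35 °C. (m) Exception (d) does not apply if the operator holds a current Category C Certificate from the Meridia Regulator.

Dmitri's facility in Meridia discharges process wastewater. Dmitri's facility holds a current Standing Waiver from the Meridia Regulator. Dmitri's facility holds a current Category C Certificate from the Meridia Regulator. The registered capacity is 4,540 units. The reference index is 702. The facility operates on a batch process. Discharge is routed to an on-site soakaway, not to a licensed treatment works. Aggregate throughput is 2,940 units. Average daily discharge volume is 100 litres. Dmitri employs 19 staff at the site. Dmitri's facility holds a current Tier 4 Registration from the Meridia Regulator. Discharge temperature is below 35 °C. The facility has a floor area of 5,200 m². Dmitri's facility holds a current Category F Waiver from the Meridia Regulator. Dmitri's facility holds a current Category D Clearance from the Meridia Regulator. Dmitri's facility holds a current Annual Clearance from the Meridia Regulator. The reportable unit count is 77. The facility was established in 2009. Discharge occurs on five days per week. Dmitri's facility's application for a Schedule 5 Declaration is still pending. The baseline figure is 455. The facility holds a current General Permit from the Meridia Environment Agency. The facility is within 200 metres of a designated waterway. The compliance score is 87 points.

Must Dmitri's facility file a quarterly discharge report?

Exception (a) fails — discharge is not routed to a licensed treatment works.
Exception (b)'s conditions are all satisfied: a current Annual Clearance is held; average daily discharge volume is 100 litres, below the 110 litres limit; the facility operates on a batch process. But applying paragraph (f): (f) operates against (b): aggregate throughput is 2,940 units, under the 3,160 units limit. So (b) is unavailable.
Exception (c) is satisfied on its face — a current Category F Waiver is held; the reportable unit count is 77, below the 78 limit; the facility's floor area is 5,200 m², under the 5,400 m² limit. But applying paragraphs (g)–(l): (g) operates against (c): the compliance score is 87 points, under the 95 points limit. (h) is engaged (a current Category D Clearance is held), but is itself disapplied by (i): (i) operates — a current Standing Waiver is held. (j) does not operate here (there is no Schedule 5 Declaration in force), so (i) stands. So (c) is unavailable.
Exception (d) fails — discharge occurs on five days per week.
No exception displaces § 57.7.

Yes — Dmitri's facility must file a quarterly discharge report.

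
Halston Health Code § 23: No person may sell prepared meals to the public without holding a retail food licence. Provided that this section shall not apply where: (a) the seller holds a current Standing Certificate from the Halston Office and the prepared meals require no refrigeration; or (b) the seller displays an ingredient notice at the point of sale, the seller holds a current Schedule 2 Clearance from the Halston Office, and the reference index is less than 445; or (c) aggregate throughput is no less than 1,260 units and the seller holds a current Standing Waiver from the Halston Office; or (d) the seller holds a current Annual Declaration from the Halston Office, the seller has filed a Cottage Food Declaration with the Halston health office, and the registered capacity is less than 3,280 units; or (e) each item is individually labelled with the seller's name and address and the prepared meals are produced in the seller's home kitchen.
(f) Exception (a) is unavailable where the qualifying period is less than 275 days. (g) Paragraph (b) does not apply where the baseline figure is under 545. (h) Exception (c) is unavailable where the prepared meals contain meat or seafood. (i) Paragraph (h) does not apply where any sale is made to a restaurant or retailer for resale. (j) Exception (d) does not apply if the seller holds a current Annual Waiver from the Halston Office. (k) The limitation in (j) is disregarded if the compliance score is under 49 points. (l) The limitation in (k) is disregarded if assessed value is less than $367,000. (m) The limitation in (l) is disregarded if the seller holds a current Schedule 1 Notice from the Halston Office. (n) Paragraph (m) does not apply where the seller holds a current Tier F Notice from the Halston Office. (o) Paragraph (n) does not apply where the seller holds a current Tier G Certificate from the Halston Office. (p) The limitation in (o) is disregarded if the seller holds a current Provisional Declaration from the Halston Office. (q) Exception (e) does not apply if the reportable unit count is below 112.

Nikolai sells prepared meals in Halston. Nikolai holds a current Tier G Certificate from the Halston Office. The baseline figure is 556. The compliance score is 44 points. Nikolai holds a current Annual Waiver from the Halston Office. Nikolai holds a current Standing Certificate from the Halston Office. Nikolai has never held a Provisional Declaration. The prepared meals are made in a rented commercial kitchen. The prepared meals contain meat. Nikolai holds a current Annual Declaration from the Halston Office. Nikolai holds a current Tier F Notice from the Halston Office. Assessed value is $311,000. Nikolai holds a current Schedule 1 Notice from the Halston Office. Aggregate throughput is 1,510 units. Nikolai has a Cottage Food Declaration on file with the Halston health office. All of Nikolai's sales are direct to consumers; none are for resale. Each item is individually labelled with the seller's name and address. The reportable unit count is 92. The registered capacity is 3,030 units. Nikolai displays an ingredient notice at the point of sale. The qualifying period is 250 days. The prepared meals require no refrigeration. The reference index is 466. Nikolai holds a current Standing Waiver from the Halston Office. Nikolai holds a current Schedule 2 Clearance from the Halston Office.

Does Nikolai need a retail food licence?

No — exception (d) applies; Nikolai is not required to hold a retail food licence.

All of (a)'s requirements are met (a current Standing Certificate is held; the prepared meals are shelf-stable). But: (f) operates against (a): the qualifying period is 250 days, less than the 275 days limit. (a) is therefore removed.
Exception (b) requires that the reference index is less than 445; but the reference index is 466, not less than 445, so (b) is unavailable.
All of (c)'s requirements are met (aggregate throughput is 1,510 units, meeting the 1,260 units threshold; a current Standing Waiver is held). Turning to paragraphs (h)–(i): (h) is triggered — the prepared meals contain meat. (i) is not engaged (no sales are for resale), so (h) stands. Exception (c) does not apply.
Exception (d)'s conditions are all satisfied: a current Annual Declaration is held; a Cottage Food Declaration is on file; the registered capacity is 3,030 units, less than the 3,280 units limit. Applying paragraphs (j)–(p): (j) would limit (d) — a current Annual Waiver is held — but (k) sets (j) aside: (k) operates against (j): the compliance score is 44 points, under the 49 points limit. (l) operates (assessed value is $311,000, less than the $367,000 limit), but is set aside by (m): (m) operates against (l): a current Schedule 1 Notice is held. (n) applies (a current Tier F Notice is held), but is displaced by (o): (o) operates against (n): a current Tier G Certificate is held. (p), which would lift (o), does not operate here — there is no Provisional Declaration in force. So (d) applies.
Exception (e) does not apply: the prepared meals are made in a commercial kitchen, not a home kitchen.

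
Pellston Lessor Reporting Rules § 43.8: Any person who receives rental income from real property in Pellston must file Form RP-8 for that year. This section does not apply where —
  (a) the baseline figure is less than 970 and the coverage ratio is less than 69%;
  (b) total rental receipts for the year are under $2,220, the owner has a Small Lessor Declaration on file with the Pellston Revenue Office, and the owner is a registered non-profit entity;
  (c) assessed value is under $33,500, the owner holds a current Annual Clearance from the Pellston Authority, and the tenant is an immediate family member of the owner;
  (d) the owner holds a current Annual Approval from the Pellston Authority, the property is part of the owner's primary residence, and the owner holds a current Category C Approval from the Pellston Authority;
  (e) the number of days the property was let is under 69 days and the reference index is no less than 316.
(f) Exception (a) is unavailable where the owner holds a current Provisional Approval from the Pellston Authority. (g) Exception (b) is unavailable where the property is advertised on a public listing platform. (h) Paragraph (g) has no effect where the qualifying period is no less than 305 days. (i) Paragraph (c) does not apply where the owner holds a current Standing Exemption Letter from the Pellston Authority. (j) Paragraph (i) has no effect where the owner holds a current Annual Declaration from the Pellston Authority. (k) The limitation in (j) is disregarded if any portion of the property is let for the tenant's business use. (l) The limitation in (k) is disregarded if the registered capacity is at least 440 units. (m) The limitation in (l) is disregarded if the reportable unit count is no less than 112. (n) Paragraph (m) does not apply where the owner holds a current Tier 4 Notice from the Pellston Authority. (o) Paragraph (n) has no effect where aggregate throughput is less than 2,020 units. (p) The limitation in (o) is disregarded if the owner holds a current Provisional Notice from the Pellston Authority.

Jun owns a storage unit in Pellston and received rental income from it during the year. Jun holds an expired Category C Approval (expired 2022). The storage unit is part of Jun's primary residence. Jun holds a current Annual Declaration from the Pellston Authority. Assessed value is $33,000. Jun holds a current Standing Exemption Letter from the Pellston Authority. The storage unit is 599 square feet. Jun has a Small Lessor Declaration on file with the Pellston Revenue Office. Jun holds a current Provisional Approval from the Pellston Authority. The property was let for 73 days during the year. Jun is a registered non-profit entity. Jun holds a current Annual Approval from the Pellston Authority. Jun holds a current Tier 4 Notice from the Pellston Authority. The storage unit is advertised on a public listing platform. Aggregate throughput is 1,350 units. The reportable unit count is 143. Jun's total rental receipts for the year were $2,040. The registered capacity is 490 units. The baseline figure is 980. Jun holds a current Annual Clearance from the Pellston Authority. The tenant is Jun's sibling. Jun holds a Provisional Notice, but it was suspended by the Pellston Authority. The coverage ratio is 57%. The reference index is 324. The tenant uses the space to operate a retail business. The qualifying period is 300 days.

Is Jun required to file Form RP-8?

Yes — Jun must file Form RP-8.

Exception (a) fails — the baseline figure is 980, not less than 970.
Exception (b) is satisfied on its face — total rental receipts for the year are $2,040, under the $2,220 limit; a Small Lessor Declaration is on file; Jun is a registered non-profit. Turning to paragraphs (g)–(h): (g) operates against (b): the property is publicly advertised. (h), which would lift (g), does not operate here — the qualifying period is 300 days, short of 305 days. So (b) is unavailable.
Exception (c) is satisfied on its face — assessed value is $33,000, under the $33,500 limit; a current Annual Clearance is held; the tenant is an immediate family member. However, paragraphs (i)–(p) must be considered: (i) operates against (c): a current Standing Exemption Letter is held. (j) would limit (i) — a current Annual Declaration is held — but (k) sets (j) aside: (k) operates against (j): the space is let for business use. (l) would limit (k) — the registered capacity is 490 units, meeting the 440 units threshold — but (m) sets (l) aside: (m) operates against (l): the reportable unit count is 143, meeting the 112 threshold. (n) would limit (m) — a current Tier 4 Notice is held — but (o) sets (n) aside: (o) applies — aggregate throughput is 1,350 units, less than the 2,020 units limit. (p) is inapplicable (no current Provisional Notice is held), so (o) stands. Exception (c) does not apply.
Exception (d) does not apply: the Category C Approval is not current.
Exception (e) requires that the number of days the property was let is under 69 days; but the number of days the property was let is 73 days, not under 69 days, so (e) is unavailable.
No exception displaces § 43.8.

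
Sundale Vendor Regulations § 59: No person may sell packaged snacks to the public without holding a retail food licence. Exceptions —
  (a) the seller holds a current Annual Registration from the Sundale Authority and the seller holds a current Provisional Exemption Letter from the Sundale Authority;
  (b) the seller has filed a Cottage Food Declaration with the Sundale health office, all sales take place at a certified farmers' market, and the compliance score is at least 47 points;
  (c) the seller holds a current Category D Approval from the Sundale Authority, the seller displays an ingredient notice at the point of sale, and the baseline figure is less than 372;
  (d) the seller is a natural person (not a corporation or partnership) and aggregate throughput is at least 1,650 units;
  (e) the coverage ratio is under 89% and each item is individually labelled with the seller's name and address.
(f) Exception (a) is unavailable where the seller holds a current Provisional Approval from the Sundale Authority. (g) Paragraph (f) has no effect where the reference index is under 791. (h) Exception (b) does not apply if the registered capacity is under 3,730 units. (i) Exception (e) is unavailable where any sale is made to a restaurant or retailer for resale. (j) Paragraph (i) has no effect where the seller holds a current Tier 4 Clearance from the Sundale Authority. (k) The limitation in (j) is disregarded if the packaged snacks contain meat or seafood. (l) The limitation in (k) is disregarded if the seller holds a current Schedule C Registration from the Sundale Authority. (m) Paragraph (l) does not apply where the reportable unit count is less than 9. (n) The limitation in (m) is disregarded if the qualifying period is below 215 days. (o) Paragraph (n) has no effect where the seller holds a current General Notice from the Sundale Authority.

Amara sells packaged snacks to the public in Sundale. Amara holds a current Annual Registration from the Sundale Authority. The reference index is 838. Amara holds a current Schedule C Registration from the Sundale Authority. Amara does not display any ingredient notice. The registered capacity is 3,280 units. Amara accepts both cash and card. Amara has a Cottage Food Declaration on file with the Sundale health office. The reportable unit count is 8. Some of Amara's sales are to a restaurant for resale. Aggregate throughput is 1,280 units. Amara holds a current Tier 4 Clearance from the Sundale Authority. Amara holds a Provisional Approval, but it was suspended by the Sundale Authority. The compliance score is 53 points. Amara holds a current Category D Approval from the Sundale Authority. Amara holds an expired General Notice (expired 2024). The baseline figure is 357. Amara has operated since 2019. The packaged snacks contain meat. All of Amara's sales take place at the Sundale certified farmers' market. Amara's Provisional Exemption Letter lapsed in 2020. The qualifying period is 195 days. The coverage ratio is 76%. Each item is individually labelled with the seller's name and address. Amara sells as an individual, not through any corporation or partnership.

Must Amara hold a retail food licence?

No — exception (e) applies; Amara is not required to hold a retail food licence.

Exception (a) requires that the seller holds a current Provisional Exemption Letter from the Sundale Authority; but no current Provisional Exemption Letter is held, so (a) is unavailable.
Exception (b) is satisfied on its face — a Cottage Food Declaration is on file; all sales are at a certified farmers' market; the compliance score is 53 points, meeting the 47 points threshold. However, paragraph (h) must be considered: (h) operates — the registered capacity is 3,280 units, under the 3,730 units limit. So (b) is unavailable.
Exception (c) fails — no ingredient notice is displayed.
Exception (d) does not apply: aggregate throughput is 1,280 units, short of 1,650 units.
Exception (e)'s conditions are all satisfied: the coverage ratio is 76%, under the 89% limit; items are individually labelled. Applying paragraphs (i)–(o): (i) applies (some sales are to a restaurant for resale), but is set aside by (j): (j) operates — a current Tier 4 Clearance is held. (k) would limit (j) — the packaged snacks contain meat — but (l) sets (k) aside: (l) is triggered — a current Schedule C Registration is held. (m) operates (the reportable unit count is 8, less than the 9 limit), but is displaced by (n): (n) is triggered — the qualifying period is 195 days, below the 215 days limit. (o) is not triggered (the General Notice is not current), so (n) stands. Exception (e) stands.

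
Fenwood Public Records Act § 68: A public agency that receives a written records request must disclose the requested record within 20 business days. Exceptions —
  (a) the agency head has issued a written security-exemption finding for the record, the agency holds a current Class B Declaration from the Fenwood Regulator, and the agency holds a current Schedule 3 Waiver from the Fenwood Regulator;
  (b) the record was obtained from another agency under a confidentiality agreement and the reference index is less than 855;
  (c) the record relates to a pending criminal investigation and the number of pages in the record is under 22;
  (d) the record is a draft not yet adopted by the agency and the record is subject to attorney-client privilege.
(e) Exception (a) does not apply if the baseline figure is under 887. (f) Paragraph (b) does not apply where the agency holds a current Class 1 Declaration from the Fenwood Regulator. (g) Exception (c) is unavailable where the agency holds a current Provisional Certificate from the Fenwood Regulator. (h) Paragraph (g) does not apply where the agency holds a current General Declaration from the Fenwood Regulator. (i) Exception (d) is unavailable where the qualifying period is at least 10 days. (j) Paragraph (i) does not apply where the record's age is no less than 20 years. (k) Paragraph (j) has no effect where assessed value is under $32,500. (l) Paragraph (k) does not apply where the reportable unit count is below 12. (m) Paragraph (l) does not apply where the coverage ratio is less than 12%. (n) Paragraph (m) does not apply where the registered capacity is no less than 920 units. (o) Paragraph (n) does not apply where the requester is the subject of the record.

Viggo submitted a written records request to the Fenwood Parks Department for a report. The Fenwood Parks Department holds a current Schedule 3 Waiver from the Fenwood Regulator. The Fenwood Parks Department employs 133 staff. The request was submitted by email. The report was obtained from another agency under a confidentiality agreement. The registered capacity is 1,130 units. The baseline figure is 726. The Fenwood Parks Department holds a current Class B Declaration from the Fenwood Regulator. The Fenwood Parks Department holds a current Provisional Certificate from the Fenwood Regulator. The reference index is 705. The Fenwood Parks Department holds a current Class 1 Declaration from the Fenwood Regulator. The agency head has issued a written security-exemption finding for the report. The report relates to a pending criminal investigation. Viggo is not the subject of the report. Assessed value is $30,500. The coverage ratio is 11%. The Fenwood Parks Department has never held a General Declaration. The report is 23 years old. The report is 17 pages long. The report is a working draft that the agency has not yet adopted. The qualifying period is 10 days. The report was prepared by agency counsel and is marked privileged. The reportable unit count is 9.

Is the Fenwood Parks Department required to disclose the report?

Exception (a): a written security-exemption finding has been issued; a current Class B Declaration is held; a current Schedule 3 Waiver is held — every condition holds. But applying paragraph (e): (e) is triggered — the baseline figure is 726, under the 887 limit. So (a) is unavailable.
Exception (b)'s conditions are all satisfied: the report was obtained under a confidentiality agreement; the reference index is 705, less than the 855 limit. However, paragraph (f) must be considered: (f) operates against (b): a current Class 1 Declaration is held. (b) is therefore removed.
Exception (c)'s conditions are all satisfied: the report relates to a pending investigation; the number of pages in the record is 17, under the 22 limit. But applying paragraphs (g)–(h): (g) is triggered — a current Provisional Certificate is held. (h), which would lift (g), is not triggered — there is no General Declaration in force. (c) is therefore removed.
All of (d)'s requirements are met (the report is an unadopted draft; the report is privileged). Considering the limiting provisions: (i) would limit (d) — the qualifying period is 10 days, meeting the 10 days threshold — but (j) sets (i) aside: (j) applies — the record's age is 23 years, meeting the 20 years threshold. (k) would limit (j) — assessed value is $30,500, under the $32,500 limit — but (l) sets (k) aside: (l) is triggered — the reportable unit count is 9, below the 12 limit. (m) would limit (l) — the coverage ratio is 11%, less than the 12% limit — but (n) sets (m) aside: (n) is triggered — the registered capacity is 1,130 units, meeting the 920 units threshold. (o), which would lift (n), is not engaged — Viggo is not the subject of the report. So (d) applies.

No — exception (d) applies; the Fenwood Parks Department is not required to disclose the report.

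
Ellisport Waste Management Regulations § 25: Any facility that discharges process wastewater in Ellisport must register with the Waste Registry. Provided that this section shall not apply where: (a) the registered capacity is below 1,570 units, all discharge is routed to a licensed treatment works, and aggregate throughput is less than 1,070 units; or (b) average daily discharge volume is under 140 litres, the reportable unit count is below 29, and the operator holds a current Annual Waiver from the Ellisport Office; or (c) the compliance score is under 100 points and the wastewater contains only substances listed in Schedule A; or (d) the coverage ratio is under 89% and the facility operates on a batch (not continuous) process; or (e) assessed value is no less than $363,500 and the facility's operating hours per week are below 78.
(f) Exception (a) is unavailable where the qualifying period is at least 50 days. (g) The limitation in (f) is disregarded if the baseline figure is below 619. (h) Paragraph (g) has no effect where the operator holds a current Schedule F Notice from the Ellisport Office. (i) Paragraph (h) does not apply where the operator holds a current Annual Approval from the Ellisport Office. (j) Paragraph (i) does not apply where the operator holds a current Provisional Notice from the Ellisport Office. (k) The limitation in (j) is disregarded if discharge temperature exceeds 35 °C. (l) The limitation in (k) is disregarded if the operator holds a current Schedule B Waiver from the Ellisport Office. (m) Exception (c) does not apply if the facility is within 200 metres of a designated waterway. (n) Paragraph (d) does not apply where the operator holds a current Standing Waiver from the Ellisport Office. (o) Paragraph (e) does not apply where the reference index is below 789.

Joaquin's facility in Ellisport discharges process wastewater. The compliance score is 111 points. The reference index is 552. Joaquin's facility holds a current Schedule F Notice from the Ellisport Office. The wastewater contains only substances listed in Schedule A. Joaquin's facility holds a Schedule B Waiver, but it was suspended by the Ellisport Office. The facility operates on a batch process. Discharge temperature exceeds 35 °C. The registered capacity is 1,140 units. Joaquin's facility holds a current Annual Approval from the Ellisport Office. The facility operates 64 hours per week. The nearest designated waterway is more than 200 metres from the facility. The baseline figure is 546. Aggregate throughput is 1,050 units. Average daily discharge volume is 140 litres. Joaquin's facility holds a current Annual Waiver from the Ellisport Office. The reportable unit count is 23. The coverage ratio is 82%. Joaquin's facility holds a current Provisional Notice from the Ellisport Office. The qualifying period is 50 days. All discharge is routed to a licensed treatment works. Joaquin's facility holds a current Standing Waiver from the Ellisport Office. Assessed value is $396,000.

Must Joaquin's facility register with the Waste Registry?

Exception (a) is satisfied on its face — the registered capacity is 1,140 units, below the 1,570 units limit; discharge is routed to a licensed treatment works; aggregate throughput is 1,050 units, less than the 1,070 units limit. Considering the limiting provisions: (f) is engaged (the qualifying period is 50 days, meeting the 50 days threshold), but is itself disapplied by (g): (g) operates against (f): the baseline figure is 546, below the 619 limit. (h) is triggered (a current Schedule F Notice is held), but is itself disapplied by (i): (i) operates against (h): a current Annual Approval is held. (j) would limit (i) — a current Provisional Notice is held — but (k) sets (j) aside: (k) operates against (j): discharge temperature exceeds 35 °C. (l), which would lift (k), is not engaged — there is no Schedule B Waiver in force. Exception (a) stands.
Exception (b) requires that average daily discharge volume is under 140 litres; but average daily discharge volume is 140 litres, not under 140 litres, so (b) is unavailable.
Exception (c) fails — the compliance score is 111 points, not under 100 points.
Exception (d)'s conditions are all satisfied: the coverage ratio is 82%, under the 89% limit; the facility operates on a batch process. But applying paragraph (n): (n) is triggered — a current Standing Waiver is held. Exception (d) does not apply.
Exception (e): assessed value is $396,000, meeting the $363,500 threshold; the facility's operating hours per week are 64, below the 78 limit — every condition holds. But: (o) operates against (e): the reference index is 552, below the 789 limit. Exception (e) does not apply.

No — exception (a) applies; Joaquin's facility is not required to register with the Waste Registry.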